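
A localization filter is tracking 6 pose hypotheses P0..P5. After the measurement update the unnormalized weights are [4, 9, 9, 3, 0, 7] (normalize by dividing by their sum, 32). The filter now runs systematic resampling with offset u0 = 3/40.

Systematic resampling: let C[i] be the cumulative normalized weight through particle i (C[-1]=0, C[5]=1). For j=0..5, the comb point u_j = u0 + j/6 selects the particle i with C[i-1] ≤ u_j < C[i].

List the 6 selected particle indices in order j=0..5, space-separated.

0 1 2 2 3 5

C = [1/8, 13/32, 11/16, 25/32, 25/32, 1]
j=0: u_0=3/40 ∈ [0, 1/8) → index 0
j=1: u_1=29/120 ∈ [1/8, 13/32) → index 1
j=2: u_2=49/120 ∈ [13/32, 11/16) → index 2
j=3: u_3=23/40 ∈ [13/32, 11/16) → index 2
j=4: u_4=89/120 ∈ [11/16, 25/32) → index 3
j=5: u_5=109/120 ∈ [25/32, 1) → index 5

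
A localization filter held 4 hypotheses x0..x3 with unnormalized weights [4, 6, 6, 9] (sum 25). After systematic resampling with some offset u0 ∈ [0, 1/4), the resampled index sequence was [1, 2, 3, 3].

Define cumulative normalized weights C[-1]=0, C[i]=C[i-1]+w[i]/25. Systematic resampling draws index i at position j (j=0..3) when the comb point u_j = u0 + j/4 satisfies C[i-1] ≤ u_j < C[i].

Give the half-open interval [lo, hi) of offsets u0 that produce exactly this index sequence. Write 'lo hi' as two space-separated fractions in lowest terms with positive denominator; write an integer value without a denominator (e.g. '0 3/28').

C = [4/25, 2/5, 16/25, 1]
j=0 picked index 1: u0 ∈ [4/25, 2/5)
j=1 picked index 2: u0 ∈ [3/20, 39/100)
j=2 picked index 3: u0 ∈ [7/50, 1/2)
j=3 picked index 3: u0 ∈ [-11/100, 1/4)
intersection: [4/25, 1/4)

4/25 1/4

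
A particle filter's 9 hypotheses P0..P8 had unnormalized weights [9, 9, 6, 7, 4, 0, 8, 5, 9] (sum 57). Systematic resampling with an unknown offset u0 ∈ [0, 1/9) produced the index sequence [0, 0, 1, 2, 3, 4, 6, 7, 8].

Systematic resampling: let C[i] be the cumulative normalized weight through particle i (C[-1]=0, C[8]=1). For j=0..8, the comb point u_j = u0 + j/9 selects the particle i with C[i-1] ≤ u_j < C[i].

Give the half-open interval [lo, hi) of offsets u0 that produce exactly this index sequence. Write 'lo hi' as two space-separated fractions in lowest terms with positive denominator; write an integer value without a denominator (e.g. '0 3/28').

C = [3/19, 6/19, 8/19, 31/57, 35/57, 35/57, 43/57, 16/19, 1]
j=0 picked index 0: u0 ∈ [0, 3/19)
j=1 picked index 0: u0 ∈ [-1/9, 8/171)
j=2 picked index 1: u0 ∈ [-11/171, 16/171)
j=3 picked index 2: u0 ∈ [-1/57, 5/57)
j=4 picked index 3: u0 ∈ [-4/171, 17/171)
j=5 picked index 4: u0 ∈ [-2/171, 10/171)
j=6 picked index 6: u0 ∈ [-1/19, 5/57)
j=7 picked index 7: u0 ∈ [-4/171, 11/171)
j=8 picked index 8: u0 ∈ [-8/171, 1/9)
intersection: [0, 8/171)

0 8/171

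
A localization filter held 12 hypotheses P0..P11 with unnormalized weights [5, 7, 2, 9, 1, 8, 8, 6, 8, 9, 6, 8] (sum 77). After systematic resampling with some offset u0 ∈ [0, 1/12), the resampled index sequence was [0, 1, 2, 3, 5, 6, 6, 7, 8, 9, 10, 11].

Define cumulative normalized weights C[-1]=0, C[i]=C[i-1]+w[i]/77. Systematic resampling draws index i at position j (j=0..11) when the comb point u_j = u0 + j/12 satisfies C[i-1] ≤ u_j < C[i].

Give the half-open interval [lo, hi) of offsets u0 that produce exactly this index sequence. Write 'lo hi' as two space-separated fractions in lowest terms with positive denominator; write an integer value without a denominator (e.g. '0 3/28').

C = [5/77, 12/77, 2/11, 23/77, 24/77, 32/77, 40/77, 46/77, 54/77, 9/11, 69/77, 1]
j=0 picked index 0: u0 ∈ [0, 5/77)
j=1 picked index 1: u0 ∈ [-17/924, 67/924)
j=2 picked index 2: u0 ∈ [-5/462, 1/66)
j=3 picked index 3: u0 ∈ [-3/44, 15/308)
j=4 picked index 5: u0 ∈ [-5/231, 19/231)
j=5 picked index 6: u0 ∈ [-1/924, 95/924)
j=6 picked index 6: u0 ∈ [-13/154, 3/154)
j=7 picked index 7: u0 ∈ [-59/924, 13/924)
j=8 picked index 8: u0 ∈ [-16/231, 8/231)
j=9 picked index 9: u0 ∈ [-15/308, 3/44)
j=10 picked index 10: u0 ∈ [-1/66, 29/462)
j=11 picked index 11: u0 ∈ [-19/924, 1/12)
intersection: [0, 13/924)

0 13/924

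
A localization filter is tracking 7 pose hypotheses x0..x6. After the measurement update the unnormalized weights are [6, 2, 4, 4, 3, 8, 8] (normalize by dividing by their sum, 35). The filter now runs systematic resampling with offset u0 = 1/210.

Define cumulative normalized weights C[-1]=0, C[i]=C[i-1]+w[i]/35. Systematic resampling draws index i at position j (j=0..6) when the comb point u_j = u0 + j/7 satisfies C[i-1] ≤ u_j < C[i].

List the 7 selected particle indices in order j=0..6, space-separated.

0 0 2 3 5 5 6

C = [6/35, 8/35, 12/35, 16/35, 19/35, 27/35, 1]
j=0: u_0=1/210 ∈ [0, 6/35) → index 0
j=1: u_1=31/210 ∈ [0, 6/35) → index 0
j=2: u_2=61/210 ∈ [8/35, 12/35) → index 2
j=3: u_3=13/30 ∈ [12/35, 16/35) → index 3
j=4: u_4=121/210 ∈ [19/35, 27/35) → index 5
j=5: u_5=151/210 ∈ [19/35, 27/35) → index 5
j=6: u_6=181/210 ∈ [27/35, 1) → index 6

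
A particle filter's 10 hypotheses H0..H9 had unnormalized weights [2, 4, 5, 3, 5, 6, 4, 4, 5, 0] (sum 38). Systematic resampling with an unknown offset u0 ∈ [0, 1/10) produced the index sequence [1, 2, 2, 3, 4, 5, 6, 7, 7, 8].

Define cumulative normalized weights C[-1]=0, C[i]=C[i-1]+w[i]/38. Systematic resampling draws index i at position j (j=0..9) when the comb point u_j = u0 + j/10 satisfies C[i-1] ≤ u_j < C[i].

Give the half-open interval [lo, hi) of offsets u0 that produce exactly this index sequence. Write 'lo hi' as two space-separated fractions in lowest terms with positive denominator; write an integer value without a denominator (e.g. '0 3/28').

C = [1/19, 3/19, 11/38, 7/19, 1/2, 25/38, 29/38, 33/38, 1, 1]
j=0 picked index 1: u0 ∈ [1/19, 3/19)
j=1 picked index 2: u0 ∈ [11/190, 18/95)
j=2 picked index 2: u0 ∈ [-4/95, 17/190)
j=3 picked index 3: u0 ∈ [-1/95, 13/190)
j=4 picked index 4: u0 ∈ [-3/95, 1/10)
j=5 picked index 5: u0 ∈ [0, 3/19)
j=6 picked index 6: u0 ∈ [11/190, 31/190)
j=7 picked index 7: u0 ∈ [6/95, 16/95)
j=8 picked index 7: u0 ∈ [-7/190, 13/190)
j=9 picked index 8: u0 ∈ [-3/95, 1/10)
intersection: [6/95, 13/190)

6/95 13/190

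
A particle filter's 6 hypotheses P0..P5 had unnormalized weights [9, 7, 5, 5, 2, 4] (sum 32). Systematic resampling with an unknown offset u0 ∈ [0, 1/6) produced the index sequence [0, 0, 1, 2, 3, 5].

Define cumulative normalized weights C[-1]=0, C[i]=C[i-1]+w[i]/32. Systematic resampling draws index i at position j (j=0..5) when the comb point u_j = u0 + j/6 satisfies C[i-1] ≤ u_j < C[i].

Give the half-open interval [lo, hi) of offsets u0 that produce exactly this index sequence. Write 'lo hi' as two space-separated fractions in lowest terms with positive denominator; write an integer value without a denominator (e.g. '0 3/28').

C = [9/32, 1/2, 21/32, 13/16, 7/8, 1]
j=0 picked index 0: u0 ∈ [0, 9/32)
j=1 picked index 0: u0 ∈ [-1/6, 11/96)
j=2 picked index 1: u0 ∈ [-5/96, 1/6)
j=3 picked index 2: u0 ∈ [0, 5/32)
j=4 picked index 3: u0 ∈ [-1/96, 7/48)
j=5 picked index 5: u0 ∈ [1/24, 1/6)
intersection: [1/24, 11/96)

1/24 11/96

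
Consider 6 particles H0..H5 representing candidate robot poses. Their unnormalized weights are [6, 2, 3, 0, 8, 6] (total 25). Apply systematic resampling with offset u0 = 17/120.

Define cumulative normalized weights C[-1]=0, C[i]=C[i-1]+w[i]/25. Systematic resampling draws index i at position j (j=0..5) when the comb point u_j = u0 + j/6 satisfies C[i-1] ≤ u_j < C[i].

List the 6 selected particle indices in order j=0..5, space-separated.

0 1 4 4 5 5

C = [6/25, 8/25, 11/25, 11/25, 19/25, 1]
j=0: u_0=17/120 ∈ [0, 6/25) → index 0
j=1: u_1=37/120 ∈ [6/25, 8/25) → index 1
j=2: u_2=19/40 ∈ [11/25, 19/25) → index 4
j=3: u_3=77/120 ∈ [11/25, 19/25) → index 4
j=4: u_4=97/120 ∈ [19/25, 1) → index 5
j=5: u_5=39/40 ∈ [19/25, 1) → index 5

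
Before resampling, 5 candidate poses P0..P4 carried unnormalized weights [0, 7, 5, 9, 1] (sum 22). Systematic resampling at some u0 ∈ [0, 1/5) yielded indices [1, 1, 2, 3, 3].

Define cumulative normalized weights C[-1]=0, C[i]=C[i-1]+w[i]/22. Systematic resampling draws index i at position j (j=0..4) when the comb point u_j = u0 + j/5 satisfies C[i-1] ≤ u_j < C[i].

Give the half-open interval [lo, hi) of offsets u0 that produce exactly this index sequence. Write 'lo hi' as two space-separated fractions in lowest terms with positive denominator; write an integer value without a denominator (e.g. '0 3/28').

0 13/110

C = [0, 7/22, 6/11, 21/22, 1]
j=0 picked index 1: u0 ∈ [0, 7/22)
j=1 picked index 1: u0 ∈ [-1/5, 13/110)
j=2 picked index 2: u0 ∈ [-9/110, 8/55)
j=3 picked index 3: u0 ∈ [-3/55, 39/110)
j=4 picked index 3: u0 ∈ [-14/55, 17/110)
intersection: [0, 13/110)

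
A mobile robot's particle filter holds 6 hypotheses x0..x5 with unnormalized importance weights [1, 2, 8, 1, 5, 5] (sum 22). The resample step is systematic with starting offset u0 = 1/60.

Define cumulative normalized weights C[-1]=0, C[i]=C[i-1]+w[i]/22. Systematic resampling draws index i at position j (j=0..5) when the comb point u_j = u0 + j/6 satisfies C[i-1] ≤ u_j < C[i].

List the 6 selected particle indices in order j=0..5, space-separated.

C = [1/22, 3/22, 1/2, 6/11, 17/22, 1]
j=0: u_0=1/60 ∈ [0, 1/22) → index 0
j=1: u_1=11/60 ∈ [3/22, 1/2) → index 2
j=2: u_2=7/20 ∈ [3/22, 1/2) → index 2
j=3: u_3=31/60 ∈ [1/2, 6/11) → index 3
j=4: u_4=41/60 ∈ [6/11, 17/22) → index 4
j=5: u_5=17/20 ∈ [17/22, 1) → index 5

0 2 2 3 4 5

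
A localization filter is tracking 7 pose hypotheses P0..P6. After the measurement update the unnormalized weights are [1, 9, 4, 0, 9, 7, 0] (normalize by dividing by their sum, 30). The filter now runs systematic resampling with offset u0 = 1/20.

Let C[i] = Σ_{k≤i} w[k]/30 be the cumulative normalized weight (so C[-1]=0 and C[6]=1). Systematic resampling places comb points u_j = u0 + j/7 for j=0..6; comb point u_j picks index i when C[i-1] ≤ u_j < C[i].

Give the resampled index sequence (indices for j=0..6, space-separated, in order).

C = [1/30, 1/3, 7/15, 7/15, 23/30, 1, 1]
j=0: u_0=1/20 ∈ [1/30, 1/3) → index 1
j=1: u_1=27/140 ∈ [1/30, 1/3) → index 1
j=2: u_2=47/140 ∈ [1/3, 7/15) → index 2
j=3: u_3=67/140 ∈ [7/15, 23/30) → index 4
j=4: u_4=87/140 ∈ [7/15, 23/30) → index 4
j=5: u_5=107/140 ∈ [7/15, 23/30) → index 4
j=6: u_6=127/140 ∈ [23/30, 1) → index 5

1 1 2 4 4 4 5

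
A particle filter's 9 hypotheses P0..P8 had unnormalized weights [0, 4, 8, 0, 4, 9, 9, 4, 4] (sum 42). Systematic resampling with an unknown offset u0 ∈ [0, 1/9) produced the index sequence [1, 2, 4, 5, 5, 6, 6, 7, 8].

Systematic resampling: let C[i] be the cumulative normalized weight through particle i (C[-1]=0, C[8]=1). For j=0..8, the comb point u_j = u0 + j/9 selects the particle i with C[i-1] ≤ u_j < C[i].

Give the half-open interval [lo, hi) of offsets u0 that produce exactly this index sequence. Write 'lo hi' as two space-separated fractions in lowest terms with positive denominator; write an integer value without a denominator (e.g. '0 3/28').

4/63 2/21

C = [0, 2/21, 2/7, 2/7, 8/21, 25/42, 17/21, 19/21, 1]
j=0 picked index 1: u0 ∈ [0, 2/21)
j=1 picked index 2: u0 ∈ [-1/63, 11/63)
j=2 picked index 4: u0 ∈ [4/63, 10/63)
j=3 picked index 5: u0 ∈ [1/21, 11/42)
j=4 picked index 5: u0 ∈ [-4/63, 19/126)
j=5 picked index 6: u0 ∈ [5/126, 16/63)
j=6 picked index 6: u0 ∈ [-1/14, 1/7)
j=7 picked index 7: u0 ∈ [2/63, 8/63)
j=8 picked index 8: u0 ∈ [1/63, 1/9)
intersection: [4/63, 2/21)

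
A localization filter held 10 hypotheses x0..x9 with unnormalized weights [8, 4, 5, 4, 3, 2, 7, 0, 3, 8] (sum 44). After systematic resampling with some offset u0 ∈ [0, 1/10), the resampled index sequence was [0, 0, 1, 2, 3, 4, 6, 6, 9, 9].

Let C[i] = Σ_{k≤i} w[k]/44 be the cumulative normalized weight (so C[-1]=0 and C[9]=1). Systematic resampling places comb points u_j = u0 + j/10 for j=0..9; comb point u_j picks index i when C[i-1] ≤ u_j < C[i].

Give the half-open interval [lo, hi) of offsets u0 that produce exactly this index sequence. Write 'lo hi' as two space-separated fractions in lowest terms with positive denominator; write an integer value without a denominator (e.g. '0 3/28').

C = [2/11, 3/11, 17/44, 21/44, 6/11, 13/22, 3/4, 3/4, 9/11, 1]
j=0 picked index 0: u0 ∈ [0, 2/11)
j=1 picked index 0: u0 ∈ [-1/10, 9/110)
j=2 picked index 1: u0 ∈ [-1/55, 4/55)
j=3 picked index 2: u0 ∈ [-3/110, 19/220)
j=4 picked index 3: u0 ∈ [-3/220, 17/220)
j=5 picked index 4: u0 ∈ [-1/44, 1/22)
j=6 picked index 6: u0 ∈ [-1/110, 3/20)
j=7 picked index 6: u0 ∈ [-6/55, 1/20)
j=8 picked index 9: u0 ∈ [1/55, 1/5)
j=9 picked index 9: u0 ∈ [-9/110, 1/10)
intersection: [1/55, 1/22)

1/55 1/22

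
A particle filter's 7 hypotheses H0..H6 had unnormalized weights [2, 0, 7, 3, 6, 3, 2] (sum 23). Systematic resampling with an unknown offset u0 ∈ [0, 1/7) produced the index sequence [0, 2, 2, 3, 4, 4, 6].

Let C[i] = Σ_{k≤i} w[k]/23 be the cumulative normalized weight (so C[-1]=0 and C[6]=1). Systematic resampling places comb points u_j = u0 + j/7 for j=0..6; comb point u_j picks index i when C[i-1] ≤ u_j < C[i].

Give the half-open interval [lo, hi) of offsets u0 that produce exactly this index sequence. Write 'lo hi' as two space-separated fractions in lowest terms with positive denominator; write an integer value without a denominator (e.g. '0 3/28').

9/161 11/161

C = [2/23, 2/23, 9/23, 12/23, 18/23, 21/23, 1]
j=0 picked index 0: u0 ∈ [0, 2/23)
j=1 picked index 2: u0 ∈ [-9/161, 40/161)
j=2 picked index 2: u0 ∈ [-32/161, 17/161)
j=3 picked index 3: u0 ∈ [-6/161, 15/161)
j=4 picked index 4: u0 ∈ [-8/161, 34/161)
j=5 picked index 4: u0 ∈ [-31/161, 11/161)
j=6 picked index 6: u0 ∈ [9/161, 1/7)
intersection: [9/161, 11/161)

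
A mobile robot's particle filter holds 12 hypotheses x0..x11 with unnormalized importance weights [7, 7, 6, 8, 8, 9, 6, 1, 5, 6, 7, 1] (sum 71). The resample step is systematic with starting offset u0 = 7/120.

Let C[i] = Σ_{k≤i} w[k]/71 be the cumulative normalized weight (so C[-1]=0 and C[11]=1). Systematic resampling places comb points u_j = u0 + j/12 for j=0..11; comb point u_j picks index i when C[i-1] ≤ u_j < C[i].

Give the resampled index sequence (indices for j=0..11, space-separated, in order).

0 1 2 3 3 4 5 6 7 9 10 10

C = [7/71, 14/71, 20/71, 28/71, 36/71, 45/71, 51/71, 52/71, 57/71, 63/71, 70/71, 1]
j=0: u_0=7/120 ∈ [0, 7/71) → index 0
j=1: u_1=17/120 ∈ [7/71, 14/71) → index 1
j=2: u_2=9/40 ∈ [14/71, 20/71) → index 2
j=3: u_3=37/120 ∈ [20/71, 28/71) → index 3
j=4: u_4=47/120 ∈ [20/71, 28/71) → index 3
j=5: u_5=19/40 ∈ [28/71, 36/71) → index 4
j=6: u_6=67/120 ∈ [36/71, 45/71) → index 5
j=7: u_7=77/120 ∈ [45/71, 51/71) → index 6
j=8: u_8=29/40 ∈ [51/71, 52/71) → index 7
j=9: u_9=97/120 ∈ [57/71, 63/71) → index 9
j=10: u_10=107/120 ∈ [63/71, 70/71) → index 10
j=11: u_11=39/40 ∈ [63/71, 70/71) → index 10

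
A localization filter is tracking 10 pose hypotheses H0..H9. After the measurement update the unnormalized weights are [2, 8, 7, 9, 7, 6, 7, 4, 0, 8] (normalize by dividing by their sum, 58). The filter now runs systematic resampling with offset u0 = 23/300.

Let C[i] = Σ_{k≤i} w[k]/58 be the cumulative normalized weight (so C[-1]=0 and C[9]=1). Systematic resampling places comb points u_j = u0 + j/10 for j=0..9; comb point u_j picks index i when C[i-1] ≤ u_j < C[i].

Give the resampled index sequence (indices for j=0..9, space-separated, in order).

1 2 2 3 4 5 6 6 9 9

C = [1/29, 5/29, 17/58, 13/29, 33/58, 39/58, 23/29, 25/29, 25/29, 1]
j=0: u_0=23/300 ∈ [1/29, 5/29) → index 1
j=1: u_1=53/300 ∈ [5/29, 17/58) → index 2
j=2: u_2=83/300 ∈ [5/29, 17/58) → index 2
j=3: u_3=113/300 ∈ [17/58, 13/29) → index 3
j=4: u_4=143/300 ∈ [13/29, 33/58) → index 4
j=5: u_5=173/300 ∈ [33/58, 39/58) → index 5
j=6: u_6=203/300 ∈ [39/58, 23/29) → index 6
j=7: u_7=233/300 ∈ [39/58, 23/29) → index 6
j=8: u_8=263/300 ∈ [25/29, 1) → index 9
j=9: u_9=293/300 ∈ [25/29, 1) → index 9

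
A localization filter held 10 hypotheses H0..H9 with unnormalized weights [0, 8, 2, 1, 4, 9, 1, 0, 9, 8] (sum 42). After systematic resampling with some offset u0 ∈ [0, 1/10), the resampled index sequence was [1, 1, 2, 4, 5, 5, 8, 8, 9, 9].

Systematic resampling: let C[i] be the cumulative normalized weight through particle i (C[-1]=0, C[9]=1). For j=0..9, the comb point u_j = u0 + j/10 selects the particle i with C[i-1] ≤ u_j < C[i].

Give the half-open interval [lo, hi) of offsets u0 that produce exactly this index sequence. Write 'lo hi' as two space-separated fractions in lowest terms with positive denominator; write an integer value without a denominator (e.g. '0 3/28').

C = [0, 4/21, 5/21, 11/42, 5/14, 4/7, 25/42, 25/42, 17/21, 1]
j=0 picked index 1: u0 ∈ [0, 4/21)
j=1 picked index 1: u0 ∈ [-1/10, 19/210)
j=2 picked index 2: u0 ∈ [-1/105, 4/105)
j=3 picked index 4: u0 ∈ [-4/105, 2/35)
j=4 picked index 5: u0 ∈ [-3/70, 6/35)
j=5 picked index 5: u0 ∈ [-1/7, 1/14)
j=6 picked index 8: u0 ∈ [-1/210, 22/105)
j=7 picked index 8: u0 ∈ [-11/105, 23/210)
j=8 picked index 9: u0 ∈ [1/105, 1/5)
j=9 picked index 9: u0 ∈ [-19/210, 1/10)
intersection: [1/105, 4/105)

1/105 4/105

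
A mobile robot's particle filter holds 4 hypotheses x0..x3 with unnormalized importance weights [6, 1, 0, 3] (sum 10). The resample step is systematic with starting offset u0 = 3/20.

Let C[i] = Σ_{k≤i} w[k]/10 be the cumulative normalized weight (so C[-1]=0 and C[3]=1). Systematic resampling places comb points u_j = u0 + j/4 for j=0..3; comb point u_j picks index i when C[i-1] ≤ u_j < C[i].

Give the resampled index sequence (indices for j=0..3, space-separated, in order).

C = [3/5, 7/10, 7/10, 1]
j=0: u_0=3/20 ∈ [0, 3/5) → index 0
j=1: u_1=2/5 ∈ [0, 3/5) → index 0
j=2: u_2=13/20 ∈ [3/5, 7/10) → index 1
j=3: u_3=9/10 ∈ [7/10, 1) → index 3

0 0 1 3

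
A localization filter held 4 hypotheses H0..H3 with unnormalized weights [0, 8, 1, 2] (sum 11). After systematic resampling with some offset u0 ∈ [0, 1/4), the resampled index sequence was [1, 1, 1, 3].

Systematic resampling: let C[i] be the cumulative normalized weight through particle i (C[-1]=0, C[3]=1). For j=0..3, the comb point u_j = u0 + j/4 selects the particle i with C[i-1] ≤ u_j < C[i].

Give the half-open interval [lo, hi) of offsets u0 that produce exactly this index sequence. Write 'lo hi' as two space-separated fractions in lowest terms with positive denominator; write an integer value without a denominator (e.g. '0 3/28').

C = [0, 8/11, 9/11, 1]
j=0 picked index 1: u0 ∈ [0, 8/11)
j=1 picked index 1: u0 ∈ [-1/4, 21/44)
j=2 picked index 1: u0 ∈ [-1/2, 5/22)
j=3 picked index 3: u0 ∈ [3/44, 1/4)
intersection: [3/44, 5/22)

3/44 5/22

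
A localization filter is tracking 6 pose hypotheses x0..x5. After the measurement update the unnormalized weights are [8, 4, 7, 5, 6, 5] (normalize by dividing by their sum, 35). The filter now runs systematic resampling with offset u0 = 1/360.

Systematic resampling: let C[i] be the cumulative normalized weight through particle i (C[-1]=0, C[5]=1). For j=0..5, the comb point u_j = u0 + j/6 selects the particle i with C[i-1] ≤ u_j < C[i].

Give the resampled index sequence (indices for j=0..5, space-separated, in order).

0 0 1 2 3 4

C = [8/35, 12/35, 19/35, 24/35, 6/7, 1]
j=0: u_0=1/360 ∈ [0, 8/35) → index 0
j=1: u_1=61/360 ∈ [0, 8/35) → index 0
j=2: u_2=121/360 ∈ [8/35, 12/35) → index 1
j=3: u_3=181/360 ∈ [12/35, 19/35) → index 2
j=4: u_4=241/360 ∈ [19/35, 24/35) → index 3
j=5: u_5=301/360 ∈ [24/35, 6/7) → index 4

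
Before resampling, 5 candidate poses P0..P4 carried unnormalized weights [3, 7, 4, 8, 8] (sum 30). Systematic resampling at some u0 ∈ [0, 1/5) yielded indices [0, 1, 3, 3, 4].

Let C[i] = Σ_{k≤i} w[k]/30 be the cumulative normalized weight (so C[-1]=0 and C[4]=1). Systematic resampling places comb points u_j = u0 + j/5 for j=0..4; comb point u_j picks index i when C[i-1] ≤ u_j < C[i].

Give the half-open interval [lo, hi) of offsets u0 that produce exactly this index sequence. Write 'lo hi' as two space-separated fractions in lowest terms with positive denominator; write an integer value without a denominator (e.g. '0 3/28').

1/15 1/10

C = [1/10, 1/3, 7/15, 11/15, 1]
j=0 picked index 0: u0 ∈ [0, 1/10)
j=1 picked index 1: u0 ∈ [-1/10, 2/15)
j=2 picked index 3: u0 ∈ [1/15, 1/3)
j=3 picked index 3: u0 ∈ [-2/15, 2/15)
j=4 picked index 4: u0 ∈ [-1/15, 1/5)
intersection: [1/15, 1/10)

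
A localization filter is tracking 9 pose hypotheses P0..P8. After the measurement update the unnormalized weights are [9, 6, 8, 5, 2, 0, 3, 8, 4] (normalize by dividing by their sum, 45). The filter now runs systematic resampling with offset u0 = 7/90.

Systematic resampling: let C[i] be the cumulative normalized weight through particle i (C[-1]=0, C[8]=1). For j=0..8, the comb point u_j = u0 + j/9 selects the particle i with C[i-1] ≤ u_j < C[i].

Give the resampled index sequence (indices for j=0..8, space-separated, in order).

0 0 1 2 3 4 7 7 8

C = [1/5, 1/3, 23/45, 28/45, 2/3, 2/3, 11/15, 41/45, 1]
j=0: u_0=7/90 ∈ [0, 1/5) → index 0
j=1: u_1=17/90 ∈ [0, 1/5) → index 0
j=2: u_2=3/10 ∈ [1/5, 1/3) → index 1
j=3: u_3=37/90 ∈ [1/3, 23/45) → index 2
j=4: u_4=47/90 ∈ [23/45, 28/45) → index 3
j=5: u_5=19/30 ∈ [28/45, 2/3) → index 4
j=6: u_6=67/90 ∈ [11/15, 41/45) → index 7
j=7: u_7=77/90 ∈ [11/15, 41/45) → index 7
j=8: u_8=29/30 ∈ [41/45, 1) → index 8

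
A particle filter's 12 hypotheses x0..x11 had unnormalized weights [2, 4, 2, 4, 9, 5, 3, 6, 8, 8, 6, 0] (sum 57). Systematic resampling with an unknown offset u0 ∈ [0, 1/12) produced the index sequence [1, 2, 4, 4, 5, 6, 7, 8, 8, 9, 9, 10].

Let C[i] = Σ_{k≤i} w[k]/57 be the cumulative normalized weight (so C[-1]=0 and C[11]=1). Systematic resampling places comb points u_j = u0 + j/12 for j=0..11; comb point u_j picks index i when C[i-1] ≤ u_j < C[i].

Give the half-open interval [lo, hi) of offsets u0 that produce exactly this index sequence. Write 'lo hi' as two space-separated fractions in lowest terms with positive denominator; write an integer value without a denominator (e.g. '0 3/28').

5/114 13/228

C = [2/57, 2/19, 8/57, 4/19, 7/19, 26/57, 29/57, 35/57, 43/57, 17/19, 1, 1]
j=0 picked index 1: u0 ∈ [2/57, 2/19)
j=1 picked index 2: u0 ∈ [5/228, 13/228)
j=2 picked index 4: u0 ∈ [5/114, 23/114)
j=3 picked index 4: u0 ∈ [-3/76, 9/76)
j=4 picked index 5: u0 ∈ [2/57, 7/57)
j=5 picked index 6: u0 ∈ [3/76, 7/76)
j=6 picked index 7: u0 ∈ [1/114, 13/114)
j=7 picked index 8: u0 ∈ [7/228, 13/76)
j=8 picked index 8: u0 ∈ [-1/19, 5/57)
j=9 picked index 9: u0 ∈ [1/228, 11/76)
j=10 picked index 9: u0 ∈ [-3/38, 7/114)
j=11 picked index 10: u0 ∈ [-5/228, 1/12)
intersection: [5/114, 13/228)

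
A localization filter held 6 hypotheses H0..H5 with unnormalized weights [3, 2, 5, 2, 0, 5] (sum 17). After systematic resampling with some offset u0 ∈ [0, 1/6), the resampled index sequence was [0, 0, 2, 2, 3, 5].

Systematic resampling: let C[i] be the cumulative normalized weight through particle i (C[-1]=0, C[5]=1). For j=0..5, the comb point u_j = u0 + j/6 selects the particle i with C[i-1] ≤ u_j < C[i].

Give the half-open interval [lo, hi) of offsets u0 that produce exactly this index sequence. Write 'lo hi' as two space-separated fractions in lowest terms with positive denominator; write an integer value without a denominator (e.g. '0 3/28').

0 1/102

C = [3/17, 5/17, 10/17, 12/17, 12/17, 1]
j=0 picked index 0: u0 ∈ [0, 3/17)
j=1 picked index 0: u0 ∈ [-1/6, 1/102)
j=2 picked index 2: u0 ∈ [-2/51, 13/51)
j=3 picked index 2: u0 ∈ [-7/34, 3/34)
j=4 picked index 3: u0 ∈ [-4/51, 2/51)
j=5 picked index 5: u0 ∈ [-13/102, 1/6)
intersection: [0, 1/102)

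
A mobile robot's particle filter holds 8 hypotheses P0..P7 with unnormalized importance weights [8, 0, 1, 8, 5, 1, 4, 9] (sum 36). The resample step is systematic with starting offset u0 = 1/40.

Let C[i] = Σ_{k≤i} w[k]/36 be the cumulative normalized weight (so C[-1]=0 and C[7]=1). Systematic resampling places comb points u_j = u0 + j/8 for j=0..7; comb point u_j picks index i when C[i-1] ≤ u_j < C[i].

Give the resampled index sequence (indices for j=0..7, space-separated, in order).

C = [2/9, 2/9, 1/4, 17/36, 11/18, 23/36, 3/4, 1]
j=0: u_0=1/40 ∈ [0, 2/9) → index 0
j=1: u_1=3/20 ∈ [0, 2/9) → index 0
j=2: u_2=11/40 ∈ [1/4, 17/36) → index 3
j=3: u_3=2/5 ∈ [1/4, 17/36) → index 3
j=4: u_4=21/40 ∈ [17/36, 11/18) → index 4
j=5: u_5=13/20 ∈ [23/36, 3/4) → index 6
j=6: u_6=31/40 ∈ [3/4, 1) → index 7
j=7: u_7=9/10 ∈ [3/4, 1) → index 7

0 0 3 3 4 6 7 7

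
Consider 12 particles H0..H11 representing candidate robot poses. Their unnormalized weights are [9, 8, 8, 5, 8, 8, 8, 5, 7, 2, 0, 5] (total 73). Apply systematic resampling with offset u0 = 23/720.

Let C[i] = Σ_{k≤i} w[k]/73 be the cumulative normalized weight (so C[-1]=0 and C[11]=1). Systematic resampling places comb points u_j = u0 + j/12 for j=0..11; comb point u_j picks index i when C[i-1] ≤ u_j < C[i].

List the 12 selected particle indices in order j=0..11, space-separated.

C = [9/73, 17/73, 25/73, 30/73, 38/73, 46/73, 54/73, 59/73, 66/73, 68/73, 68/73, 1]
j=0: u_0=23/720 ∈ [0, 9/73) → index 0
j=1: u_1=83/720 ∈ [0, 9/73) → index 0
j=2: u_2=143/720 ∈ [9/73, 17/73) → index 1
j=3: u_3=203/720 ∈ [17/73, 25/73) → index 2
j=4: u_4=263/720 ∈ [25/73, 30/73) → index 3
j=5: u_5=323/720 ∈ [30/73, 38/73) → index 4
j=6: u_6=383/720 ∈ [38/73, 46/73) → index 5
j=7: u_7=443/720 ∈ [38/73, 46/73) → index 5
j=8: u_8=503/720 ∈ [46/73, 54/73) → index 6
j=9: u_9=563/720 ∈ [54/73, 59/73) → index 7
j=10: u_10=623/720 ∈ [59/73, 66/73) → index 8
j=11: u_11=683/720 ∈ [68/73, 1) → index 11

0 0 1 2 3 4 5 5 6 7 8 11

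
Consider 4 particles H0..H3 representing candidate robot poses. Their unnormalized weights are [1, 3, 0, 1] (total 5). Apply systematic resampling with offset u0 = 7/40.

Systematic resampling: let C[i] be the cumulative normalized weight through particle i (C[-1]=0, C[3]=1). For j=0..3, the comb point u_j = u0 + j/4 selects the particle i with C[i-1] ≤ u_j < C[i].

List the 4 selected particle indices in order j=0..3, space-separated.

0 1 1 3

C = [1/5, 4/5, 4/5, 1]
j=0: u_0=7/40 ∈ [0, 1/5) → index 0
j=1: u_1=17/40 ∈ [1/5, 4/5) → index 1
j=2: u_2=27/40 ∈ [1/5, 4/5) → index 1
j=3: u_3=37/40 ∈ [4/5, 1) → index 3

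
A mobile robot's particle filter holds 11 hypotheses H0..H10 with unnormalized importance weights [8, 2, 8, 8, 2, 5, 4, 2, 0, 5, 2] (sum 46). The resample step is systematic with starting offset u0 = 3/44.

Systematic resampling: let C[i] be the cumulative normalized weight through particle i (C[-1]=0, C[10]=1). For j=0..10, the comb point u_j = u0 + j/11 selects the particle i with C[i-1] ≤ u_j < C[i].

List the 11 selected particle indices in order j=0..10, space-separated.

C = [4/23, 5/23, 9/23, 13/23, 14/23, 33/46, 37/46, 39/46, 39/46, 22/23, 1]
j=0: u_0=3/44 ∈ [0, 4/23) → index 0
j=1: u_1=7/44 ∈ [0, 4/23) → index 0
j=2: u_2=1/4 ∈ [5/23, 9/23) → index 2
j=3: u_3=15/44 ∈ [5/23, 9/23) → index 2
j=4: u_4=19/44 ∈ [9/23, 13/23) → index 3
j=5: u_5=23/44 ∈ [9/23, 13/23) → index 3
j=6: u_6=27/44 ∈ [14/23, 33/46) → index 5
j=7: u_7=31/44 ∈ [14/23, 33/46) → index 5
j=8: u_8=35/44 ∈ [33/46, 37/46) → index 6
j=9: u_9=39/44 ∈ [39/46, 22/23) → index 9
j=10: u_10=43/44 ∈ [22/23, 1) → index 10

0 0 2 2 3 3 5 5 6 9 10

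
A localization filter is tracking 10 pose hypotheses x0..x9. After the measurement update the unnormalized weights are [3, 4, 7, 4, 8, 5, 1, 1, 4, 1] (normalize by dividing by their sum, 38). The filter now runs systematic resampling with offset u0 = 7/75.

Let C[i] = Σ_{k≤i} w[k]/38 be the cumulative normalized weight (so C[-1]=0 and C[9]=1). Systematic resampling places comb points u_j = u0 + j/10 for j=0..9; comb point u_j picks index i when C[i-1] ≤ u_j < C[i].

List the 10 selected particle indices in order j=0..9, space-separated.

C = [3/38, 7/38, 7/19, 9/19, 13/19, 31/38, 16/19, 33/38, 37/38, 1]
j=0: u_0=7/75 ∈ [3/38, 7/38) → index 1
j=1: u_1=29/150 ∈ [7/38, 7/19) → index 2
j=2: u_2=22/75 ∈ [7/38, 7/19) → index 2
j=3: u_3=59/150 ∈ [7/19, 9/19) → index 3
j=4: u_4=37/75 ∈ [9/19, 13/19) → index 4
j=5: u_5=89/150 ∈ [9/19, 13/19) → index 4
j=6: u_6=52/75 ∈ [13/19, 31/38) → index 5
j=7: u_7=119/150 ∈ [13/19, 31/38) → index 5
j=8: u_8=67/75 ∈ [33/38, 37/38) → index 8
j=9: u_9=149/150 ∈ [37/38, 1) → index 9

1 2 2 3 4 4 5 5 8 9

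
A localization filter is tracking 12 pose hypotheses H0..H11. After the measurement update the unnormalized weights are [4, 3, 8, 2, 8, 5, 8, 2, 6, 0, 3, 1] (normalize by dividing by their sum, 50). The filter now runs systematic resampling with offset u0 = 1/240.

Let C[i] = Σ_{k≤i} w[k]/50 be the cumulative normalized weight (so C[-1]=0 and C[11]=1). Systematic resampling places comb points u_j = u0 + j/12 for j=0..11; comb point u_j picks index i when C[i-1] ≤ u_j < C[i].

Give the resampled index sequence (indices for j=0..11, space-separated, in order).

0 1 2 2 3 4 5 5 6 6 8 10

C = [2/25, 7/50, 3/10, 17/50, 1/2, 3/5, 19/25, 4/5, 23/25, 23/25, 49/50, 1]
j=0: u_0=1/240 ∈ [0, 2/25) → index 0
j=1: u_1=7/80 ∈ [2/25, 7/50) → index 1
j=2: u_2=41/240 ∈ [7/50, 3/10) → index 2
j=3: u_3=61/240 ∈ [7/50, 3/10) → index 2
j=4: u_4=27/80 ∈ [3/10, 17/50) → index 3
j=5: u_5=101/240 ∈ [17/50, 1/2) → index 4
j=6: u_6=121/240 ∈ [1/2, 3/5) → index 5
j=7: u_7=47/80 ∈ [1/2, 3/5) → index 5
j=8: u_8=161/240 ∈ [3/5, 19/25) → index 6
j=9: u_9=181/240 ∈ [3/5, 19/25) → index 6
j=10: u_10=67/80 ∈ [4/5, 23/25) → index 8
j=11: u_11=221/240 ∈ [23/25, 49/50) → index 10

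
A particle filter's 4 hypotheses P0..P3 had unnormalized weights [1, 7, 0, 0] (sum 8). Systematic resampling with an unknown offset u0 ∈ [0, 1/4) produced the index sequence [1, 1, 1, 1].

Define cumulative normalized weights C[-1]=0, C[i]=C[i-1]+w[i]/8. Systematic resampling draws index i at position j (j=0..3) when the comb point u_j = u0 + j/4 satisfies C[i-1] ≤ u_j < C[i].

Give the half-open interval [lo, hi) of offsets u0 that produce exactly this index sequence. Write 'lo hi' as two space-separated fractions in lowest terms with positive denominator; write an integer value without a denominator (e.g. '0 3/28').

C = [1/8, 1, 1, 1]
j=0 picked index 1: u0 ∈ [1/8, 1)
j=1 picked index 1: u0 ∈ [-1/8, 3/4)
j=2 picked index 1: u0 ∈ [-3/8, 1/2)
j=3 picked index 1: u0 ∈ [-5/8, 1/4)
intersection: [1/8, 1/4)

1/8 1/4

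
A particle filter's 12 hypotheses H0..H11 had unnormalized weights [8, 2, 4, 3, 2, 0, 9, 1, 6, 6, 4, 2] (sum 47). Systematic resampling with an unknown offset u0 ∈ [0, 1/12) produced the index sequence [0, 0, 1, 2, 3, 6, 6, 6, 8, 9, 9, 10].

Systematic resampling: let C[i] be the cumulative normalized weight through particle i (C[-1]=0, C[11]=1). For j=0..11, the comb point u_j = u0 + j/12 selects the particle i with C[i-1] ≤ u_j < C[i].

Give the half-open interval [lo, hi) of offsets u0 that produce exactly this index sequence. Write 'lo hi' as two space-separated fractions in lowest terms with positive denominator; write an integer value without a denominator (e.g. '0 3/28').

1/282 7/564

C = [8/47, 10/47, 14/47, 17/47, 19/47, 19/47, 28/47, 29/47, 35/47, 41/47, 45/47, 1]
j=0 picked index 0: u0 ∈ [0, 8/47)
j=1 picked index 0: u0 ∈ [-1/12, 49/564)
j=2 picked index 1: u0 ∈ [1/282, 13/282)
j=3 picked index 2: u0 ∈ [-7/188, 9/188)
j=4 picked index 3: u0 ∈ [-5/141, 4/141)
j=5 picked index 6: u0 ∈ [-7/564, 101/564)
j=6 picked index 6: u0 ∈ [-9/94, 9/94)
j=7 picked index 6: u0 ∈ [-101/564, 7/564)
j=8 picked index 8: u0 ∈ [-7/141, 11/141)
j=9 picked index 9: u0 ∈ [-1/188, 23/188)
j=10 picked index 9: u0 ∈ [-25/282, 11/282)
j=11 picked index 10: u0 ∈ [-25/564, 23/564)
intersection: [1/282, 7/564)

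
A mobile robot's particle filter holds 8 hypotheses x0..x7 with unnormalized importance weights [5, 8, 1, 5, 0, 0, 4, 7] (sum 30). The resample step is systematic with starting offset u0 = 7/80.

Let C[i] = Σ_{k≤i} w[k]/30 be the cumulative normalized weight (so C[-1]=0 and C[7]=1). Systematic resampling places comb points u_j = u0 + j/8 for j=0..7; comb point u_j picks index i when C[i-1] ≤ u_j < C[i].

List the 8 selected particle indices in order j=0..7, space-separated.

0 1 1 2 3 6 7 7

C = [1/6, 13/30, 7/15, 19/30, 19/30, 19/30, 23/30, 1]
j=0: u_0=7/80 ∈ [0, 1/6) → index 0
j=1: u_1=17/80 ∈ [1/6, 13/30) → index 1
j=2: u_2=27/80 ∈ [1/6, 13/30) → index 1
j=3: u_3=37/80 ∈ [13/30, 7/15) → index 2
j=4: u_4=47/80 ∈ [7/15, 19/30) → index 3
j=5: u_5=57/80 ∈ [19/30, 23/30) → index 6
j=6: u_6=67/80 ∈ [23/30, 1) → index 7
j=7: u_7=77/80 ∈ [23/30, 1) → index 7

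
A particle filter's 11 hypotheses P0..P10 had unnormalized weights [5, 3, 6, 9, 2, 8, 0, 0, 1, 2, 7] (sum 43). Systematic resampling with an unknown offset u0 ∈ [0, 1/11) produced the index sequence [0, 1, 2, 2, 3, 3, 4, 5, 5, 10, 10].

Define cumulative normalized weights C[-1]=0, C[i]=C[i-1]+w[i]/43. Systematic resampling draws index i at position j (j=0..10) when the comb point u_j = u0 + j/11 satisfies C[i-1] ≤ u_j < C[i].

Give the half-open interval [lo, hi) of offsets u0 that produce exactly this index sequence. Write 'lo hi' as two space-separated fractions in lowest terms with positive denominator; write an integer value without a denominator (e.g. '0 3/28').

12/473 17/473

C = [5/43, 8/43, 14/43, 23/43, 25/43, 33/43, 33/43, 33/43, 34/43, 36/43, 1]
j=0 picked index 0: u0 ∈ [0, 5/43)
j=1 picked index 1: u0 ∈ [12/473, 45/473)
j=2 picked index 2: u0 ∈ [2/473, 68/473)
j=3 picked index 2: u0 ∈ [-41/473, 25/473)
j=4 picked index 3: u0 ∈ [-18/473, 81/473)
j=5 picked index 3: u0 ∈ [-61/473, 38/473)
j=6 picked index 4: u0 ∈ [-5/473, 17/473)
j=7 picked index 5: u0 ∈ [-26/473, 62/473)
j=8 picked index 5: u0 ∈ [-69/473, 19/473)
j=9 picked index 10: u0 ∈ [9/473, 2/11)
j=10 picked index 10: u0 ∈ [-34/473, 1/11)
intersection: [12/473, 17/473)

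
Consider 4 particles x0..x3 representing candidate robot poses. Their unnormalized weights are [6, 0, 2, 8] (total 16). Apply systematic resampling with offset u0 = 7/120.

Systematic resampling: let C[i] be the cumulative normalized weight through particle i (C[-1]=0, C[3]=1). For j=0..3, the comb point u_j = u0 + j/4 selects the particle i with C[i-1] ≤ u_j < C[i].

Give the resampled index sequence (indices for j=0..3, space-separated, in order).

0 0 3 3

C = [3/8, 3/8, 1/2, 1]
j=0: u_0=7/120 ∈ [0, 3/8) → index 0
j=1: u_1=37/120 ∈ [0, 3/8) → index 0
j=2: u_2=67/120 ∈ [1/2, 1) → index 3
j=3: u_3=97/120 ∈ [1/2, 1) → index 3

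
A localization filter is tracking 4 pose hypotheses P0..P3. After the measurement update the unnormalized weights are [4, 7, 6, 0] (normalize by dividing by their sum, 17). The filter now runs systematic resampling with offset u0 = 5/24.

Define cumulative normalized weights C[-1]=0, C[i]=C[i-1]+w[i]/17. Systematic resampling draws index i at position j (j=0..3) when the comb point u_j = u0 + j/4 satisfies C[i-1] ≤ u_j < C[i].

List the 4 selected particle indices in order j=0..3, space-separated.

C = [4/17, 11/17, 1, 1]
j=0: u_0=5/24 ∈ [0, 4/17) → index 0
j=1: u_1=11/24 ∈ [4/17, 11/17) → index 1
j=2: u_2=17/24 ∈ [11/17, 1) → index 2
j=3: u_3=23/24 ∈ [11/17, 1) → index 2

0 1 2 2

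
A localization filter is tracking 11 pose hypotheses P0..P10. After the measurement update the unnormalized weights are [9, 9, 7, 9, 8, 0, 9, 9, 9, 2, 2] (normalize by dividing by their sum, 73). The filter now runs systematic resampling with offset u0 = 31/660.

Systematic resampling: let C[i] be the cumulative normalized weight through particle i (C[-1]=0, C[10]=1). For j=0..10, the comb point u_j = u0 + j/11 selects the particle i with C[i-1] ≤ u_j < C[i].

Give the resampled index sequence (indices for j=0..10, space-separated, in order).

0 1 1 2 3 4 6 6 7 8 9

C = [9/73, 18/73, 25/73, 34/73, 42/73, 42/73, 51/73, 60/73, 69/73, 71/73, 1]
j=0: u_0=31/660 ∈ [0, 9/73) → index 0
j=1: u_1=91/660 ∈ [9/73, 18/73) → index 1
j=2: u_2=151/660 ∈ [9/73, 18/73) → index 1
j=3: u_3=211/660 ∈ [18/73, 25/73) → index 2
j=4: u_4=271/660 ∈ [25/73, 34/73) → index 3
j=5: u_5=331/660 ∈ [34/73, 42/73) → index 4
j=6: u_6=391/660 ∈ [42/73, 51/73) → index 6
j=7: u_7=41/60 ∈ [42/73, 51/73) → index 6
j=8: u_8=511/660 ∈ [51/73, 60/73) → index 7
j=9: u_9=571/660 ∈ [60/73, 69/73) → index 8
j=10: u_10=631/660 ∈ [69/73, 71/73) → index 9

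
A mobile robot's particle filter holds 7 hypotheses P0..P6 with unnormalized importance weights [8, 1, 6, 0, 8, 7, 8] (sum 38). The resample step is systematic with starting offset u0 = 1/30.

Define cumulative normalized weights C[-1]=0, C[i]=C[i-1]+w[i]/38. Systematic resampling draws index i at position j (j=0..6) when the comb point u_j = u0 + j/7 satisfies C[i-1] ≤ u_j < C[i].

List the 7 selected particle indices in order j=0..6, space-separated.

0 0 2 4 4 5 6

C = [4/19, 9/38, 15/38, 15/38, 23/38, 15/19, 1]
j=0: u_0=1/30 ∈ [0, 4/19) → index 0
j=1: u_1=37/210 ∈ [0, 4/19) → index 0
j=2: u_2=67/210 ∈ [9/38, 15/38) → index 2
j=3: u_3=97/210 ∈ [15/38, 23/38) → index 4
j=4: u_4=127/210 ∈ [15/38, 23/38) → index 4
j=5: u_5=157/210 ∈ [23/38, 15/19) → index 5
j=6: u_6=187/210 ∈ [15/19, 1) → index 6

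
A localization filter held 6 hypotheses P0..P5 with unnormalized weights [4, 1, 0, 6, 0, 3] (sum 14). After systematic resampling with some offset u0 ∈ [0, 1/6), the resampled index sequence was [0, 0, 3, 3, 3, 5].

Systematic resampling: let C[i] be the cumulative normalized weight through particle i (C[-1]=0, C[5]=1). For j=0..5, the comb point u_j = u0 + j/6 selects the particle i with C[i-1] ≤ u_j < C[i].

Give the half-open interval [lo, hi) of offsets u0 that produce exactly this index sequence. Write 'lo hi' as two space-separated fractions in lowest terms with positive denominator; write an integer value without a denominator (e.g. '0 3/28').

1/42 5/42

C = [2/7, 5/14, 5/14, 11/14, 11/14, 1]
j=0 picked index 0: u0 ∈ [0, 2/7)
j=1 picked index 0: u0 ∈ [-1/6, 5/42)
j=2 picked index 3: u0 ∈ [1/42, 19/42)
j=3 picked index 3: u0 ∈ [-1/7, 2/7)
j=4 picked index 3: u0 ∈ [-13/42, 5/42)
j=5 picked index 5: u0 ∈ [-1/21, 1/6)
intersection: [1/42, 5/42)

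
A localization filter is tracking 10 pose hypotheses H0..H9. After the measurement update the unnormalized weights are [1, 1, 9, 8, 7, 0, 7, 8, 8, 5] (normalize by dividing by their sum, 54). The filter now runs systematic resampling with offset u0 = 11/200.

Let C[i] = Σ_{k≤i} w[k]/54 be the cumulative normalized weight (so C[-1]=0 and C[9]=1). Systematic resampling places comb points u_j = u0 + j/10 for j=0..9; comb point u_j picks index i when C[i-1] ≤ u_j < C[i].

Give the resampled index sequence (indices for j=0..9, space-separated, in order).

C = [1/54, 1/27, 11/54, 19/54, 13/27, 13/27, 11/18, 41/54, 49/54, 1]
j=0: u_0=11/200 ∈ [1/27, 11/54) → index 2
j=1: u_1=31/200 ∈ [1/27, 11/54) → index 2
j=2: u_2=51/200 ∈ [11/54, 19/54) → index 3
j=3: u_3=71/200 ∈ [19/54, 13/27) → index 4
j=4: u_4=91/200 ∈ [19/54, 13/27) → index 4
j=5: u_5=111/200 ∈ [13/27, 11/18) → index 6
j=6: u_6=131/200 ∈ [11/18, 41/54) → index 7
j=7: u_7=151/200 ∈ [11/18, 41/54) → index 7
j=8: u_8=171/200 ∈ [41/54, 49/54) → index 8
j=9: u_9=191/200 ∈ [49/54, 1) → index 9

2 2 3 4 4 6 7 7 8 9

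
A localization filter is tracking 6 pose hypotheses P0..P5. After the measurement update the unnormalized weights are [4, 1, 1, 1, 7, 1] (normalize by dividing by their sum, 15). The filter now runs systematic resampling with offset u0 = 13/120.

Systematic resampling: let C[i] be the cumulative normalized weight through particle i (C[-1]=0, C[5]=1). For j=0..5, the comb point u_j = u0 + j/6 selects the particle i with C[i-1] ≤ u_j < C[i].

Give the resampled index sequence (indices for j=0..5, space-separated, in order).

0 1 3 4 4 5

C = [4/15, 1/3, 2/5, 7/15, 14/15, 1]
j=0: u_0=13/120 ∈ [0, 4/15) → index 0
j=1: u_1=11/40 ∈ [4/15, 1/3) → index 1
j=2: u_2=53/120 ∈ [2/5, 7/15) → index 3
j=3: u_3=73/120 ∈ [7/15, 14/15) → index 4
j=4: u_4=31/40 ∈ [7/15, 14/15) → index 4
j=5: u_5=113/120 ∈ [14/15, 1) → index 5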